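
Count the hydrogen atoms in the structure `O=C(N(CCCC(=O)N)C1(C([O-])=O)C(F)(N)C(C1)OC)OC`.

19

Hydrogens are implicit in SMILES; fill each atom to its normal valence:
  5 × C: no H
  5 × O: no H
  4 × C: 2 H each → 8
  2 × C: 3 H each → 6
  2 × N: 2 H each → 4
  1 × C: 1 H
  1 × F: no H
  1 × N: no H
  1 × O (charge -1): no H
  Total hydrogens = 19.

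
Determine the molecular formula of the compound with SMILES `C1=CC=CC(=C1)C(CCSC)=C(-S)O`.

Heavy atoms from the SMILES: 11 C, 1 O, 2 S.
Implicit hydrogens by atom environment:
  5 × C (aromatic): 1 H each → 5
  2 × C: 2 H each → 4
  2 × C: no H
  1 × C: 3 H
  1 × C (aromatic): no H
  1 × O: 1 H
  1 × S: 1 H
  1 × S: no H
  Total hydrogens = 14.
Molecular formula: C11H14OS2

C11H14OS2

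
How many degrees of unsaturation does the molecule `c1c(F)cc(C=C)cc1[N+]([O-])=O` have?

6

Molecular formula from the SMILES: C8H6FNO2.
DoU = (2C + 2 + N − H − X)/2 = (2·8 + 2 + 1 − 6 − 1)/2 = 12/2 = 6.
(Structurally: 1 ring(s) + 5 π bond(s) = 6.)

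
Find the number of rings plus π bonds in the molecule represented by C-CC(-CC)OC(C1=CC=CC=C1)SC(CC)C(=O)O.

5

Molecular formula from the SMILES: C16H24O3S.
DoU = (2C + 2 + N − H − X)/2 = (2·16 + 2 + 0 − 24 − 0)/2 = 10/2 = 5.
(Structurally: 1 ring(s) + 4 π bond(s) = 5.)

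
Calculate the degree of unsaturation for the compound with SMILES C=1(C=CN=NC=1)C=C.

Molecular formula from the SMILES: C6H6N2.
DoU = (2C + 2 + N − H − X)/2 = (2·6 + 2 + 2 − 6 − 0)/2 = 10/2 = 5.
(Structurally: 1 ring(s) + 4 π bond(s) = 5.)

5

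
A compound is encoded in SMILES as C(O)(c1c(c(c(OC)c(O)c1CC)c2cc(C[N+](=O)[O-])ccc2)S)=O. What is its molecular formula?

C17H17NO6S

Heavy atoms from the SMILES: 17 C, 1 N, 6 O, 1 S.
Implicit hydrogens by atom environment:
  8 × C (aromatic): no H
  4 × C (aromatic): 1 H each → 4
  3 × O: no H
  2 × C: 3 H each → 6
  2 × C: 2 H each → 4
  2 × O: 1 H each → 2
  1 × C: no H
  1 × N (charge +1): no H
  1 × O (charge -1): no H
  1 × S: 1 H
  Total hydrogens = 17.
Molecular formula: C17H17NO6S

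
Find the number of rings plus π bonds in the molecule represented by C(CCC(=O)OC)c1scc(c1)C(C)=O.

5

Molecular formula from the SMILES: C11H14O3S.
DoU = (2C + 2 + N − H − X)/2 = (2·11 + 2 + 0 − 14 − 0)/2 = 10/2 = 5.
(Structurally: 1 ring(s) + 4 π bond(s) = 5.)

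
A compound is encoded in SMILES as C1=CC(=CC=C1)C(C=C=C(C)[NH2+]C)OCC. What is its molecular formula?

Heavy atoms from the SMILES: 14 C, 1 N, 1 O.
Implicit hydrogens by atom environment:
  5 × C (aromatic): 1 H each → 5
  3 × C: 3 H each → 9
  2 × C: 1 H each → 2
  2 × C: no H
  1 × C: 2 H
  1 × C (aromatic): no H
  1 × N (charge +1): 2 H
  1 × O: no H
  Total hydrogens = 20.
Net charge +1.
Molecular formula: C14H20NO+

C14H20NO+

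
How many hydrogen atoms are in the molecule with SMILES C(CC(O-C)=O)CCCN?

15

Hydrogens are implicit in SMILES; fill each atom to its normal valence:
  5 × C: 2 H each → 10
  2 × O: no H
  1 × C: 3 H
  1 × C: no H
  1 × N: 2 H
  Total hydrogens = 15.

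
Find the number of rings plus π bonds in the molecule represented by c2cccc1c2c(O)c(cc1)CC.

Molecular formula from the SMILES: C12H12O.
DoU = (2C + 2 + N − H − X)/2 = (2·12 + 2 + 0 − 12 − 0)/2 = 14/2 = 7.
(Structurally: 2 ring(s) + 5 π bond(s) = 7.)

7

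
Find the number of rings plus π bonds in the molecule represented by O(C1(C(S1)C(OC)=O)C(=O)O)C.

Molecular formula from the SMILES: C6H8O5S.
DoU = (2C + 2 + N − H − X)/2 = (2·6 + 2 + 0 − 8 − 0)/2 = 6/2 = 3.
(Structurally: 1 ring(s) + 2 π bond(s) = 3.)

3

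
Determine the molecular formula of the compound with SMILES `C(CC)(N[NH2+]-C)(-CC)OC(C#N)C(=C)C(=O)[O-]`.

Heavy atoms from the SMILES: 11 C, 3 N, 3 O.
Implicit hydrogens by atom environment:
  4 × C: no H
  3 × C: 3 H each → 9
  3 × C: 2 H each → 6
  2 × O: no H
  1 × C: 1 H
  1 × N (charge +1): 2 H
  1 × N: 1 H
  1 × N: no H
  1 × O (charge -1): no H
  Total hydrogens = 19.
Molecular formula: C11H19N3O3

C11H19N3O3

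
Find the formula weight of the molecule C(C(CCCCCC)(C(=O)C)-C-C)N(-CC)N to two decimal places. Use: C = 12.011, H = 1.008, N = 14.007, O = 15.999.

Molecular formula: C14H30N2O.
M = 14×12.011 + 30×1.008 + 2×14.007 + 1×15.999 = 242.41 g/mol.

242.41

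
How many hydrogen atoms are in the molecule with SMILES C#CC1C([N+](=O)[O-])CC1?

Hydrogens are implicit in SMILES; fill each atom to its normal valence:
  3 × C: 1 H each → 3
  2 × C: 2 H each → 4
  1 × C: no H
  1 × N (charge +1): no H
  1 × O: no H
  1 × O (charge -1): no H
  Total hydrogens = 7.

7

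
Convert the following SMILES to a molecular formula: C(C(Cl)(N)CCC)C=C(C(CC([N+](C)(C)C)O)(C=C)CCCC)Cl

Heavy atoms from the SMILES: 19 C, 2 Cl, 2 N, 1 O.
Implicit hydrogens by atom environment:
  8 × C: 2 H each → 16
  5 × C: 3 H each → 15
  3 × C: 1 H each → 3
  3 × C: no H
  2 × Cl: no H
  1 × N: 2 H
  1 × N (charge +1): no H
  1 × O: 1 H
  Total hydrogens = 37.
Net charge +1.
Molecular formula: C19H37Cl2N2O+

C19H37Cl2N2O+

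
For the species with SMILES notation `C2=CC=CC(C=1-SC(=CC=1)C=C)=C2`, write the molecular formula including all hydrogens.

C12H10S

Heavy atoms from the SMILES: 12 C, 1 S.
Implicit hydrogens by atom environment:
  7 × C (aromatic): 1 H each → 7
  3 × C (aromatic): no H
  1 × C: 2 H
  1 × C: 1 H
  1 × S (aromatic): no H
  Total hydrogens = 10.
Molecular formula: C12H10S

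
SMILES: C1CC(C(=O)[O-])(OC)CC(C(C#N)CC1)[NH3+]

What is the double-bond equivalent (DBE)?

4

Molecular formula from the SMILES: C11H18N2O3.
DoU = (2C + 2 + N − H − X)/2 = (2·11 + 2 + 2 − 18 − 0)/2 = 8/2 = 4.
(Structurally: 1 ring(s) + 3 π bond(s) = 4.)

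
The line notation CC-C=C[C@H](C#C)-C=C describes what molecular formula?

C9H12

Heavy atoms from the SMILES: 9 C.
Implicit hydrogens by atom environment:
  5 × C: 1 H each → 5
  2 × C: 2 H each → 4
  1 × C: 3 H
  1 × C: no H
  Total hydrogens = 12.
Molecular formula: C9H12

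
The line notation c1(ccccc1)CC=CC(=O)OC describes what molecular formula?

Heavy atoms from the SMILES: 11 C, 2 O.
Implicit hydrogens by atom environment:
  5 × C (aromatic): 1 H each → 5
  2 × C: 1 H each → 2
  2 × O: no H
  1 × C: 3 H
  1 × C: 2 H
  1 × C: no H
  1 × C (aromatic): no H
  Total hydrogens = 12.
Molecular formula: C11H12O2

C11H12O2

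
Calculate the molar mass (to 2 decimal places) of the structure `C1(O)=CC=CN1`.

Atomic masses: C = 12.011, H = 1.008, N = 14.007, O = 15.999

83.09

Molecular formula: C4H5NO.
M = 4×12.011 + 5×1.008 + 1×14.007 + 1×15.999 = 83.09 g/mol.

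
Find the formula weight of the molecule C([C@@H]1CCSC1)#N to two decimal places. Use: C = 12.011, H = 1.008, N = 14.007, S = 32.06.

113.18

Molecular formula: C5H7NS.
M = 5×12.011 + 7×1.008 + 1×14.007 + 1×32.06 = 113.18 g/mol.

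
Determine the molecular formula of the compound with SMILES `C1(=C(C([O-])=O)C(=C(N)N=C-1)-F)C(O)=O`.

C7H4FN2O4-

Heavy atoms from the SMILES: 7 C, 1 F, 2 N, 4 O.
Implicit hydrogens by atom environment:
  4 × C (aromatic): no H
  2 × C: no H
  2 × O: no H
  1 × C (aromatic): 1 H
  1 × F: no H
  1 × N: 2 H
  1 × N (aromatic): no H
  1 × O: 1 H
  1 × O (charge -1): no H
  Total hydrogens = 4.
Net charge -1.
Molecular formula: C7H4FN2O4-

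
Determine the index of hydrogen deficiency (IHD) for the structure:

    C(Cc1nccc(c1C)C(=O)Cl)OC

5

Molecular formula from the SMILES: C10H12ClNO2.
DoU = (2C + 2 + N − H − X)/2 = (2·10 + 2 + 1 − 12 − 1)/2 = 10/2 = 5.
(Structurally: 1 ring(s) + 4 π bond(s) = 5.)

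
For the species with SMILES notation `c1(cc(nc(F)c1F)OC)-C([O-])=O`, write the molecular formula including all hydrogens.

C7H4F2NO3-

Heavy atoms from the SMILES: 7 C, 2 F, 1 N, 3 O.
Implicit hydrogens by atom environment:
  4 × C (aromatic): no H
  2 × F: no H
  2 × O: no H
  1 × C: 3 H
  1 × C (aromatic): 1 H
  1 × C: no H
  1 × N (aromatic): no H
  1 × O (charge -1): no H
  Total hydrogens = 4.
Net charge -1.
Molecular formula: C7H4F2NO3-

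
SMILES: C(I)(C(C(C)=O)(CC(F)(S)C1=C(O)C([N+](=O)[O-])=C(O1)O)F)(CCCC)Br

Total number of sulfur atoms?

1

The symbol for sulfur appears 1 time in the SMILES.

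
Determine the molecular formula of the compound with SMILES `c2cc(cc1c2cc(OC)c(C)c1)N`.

C12H13NO

Heavy atoms from the SMILES: 12 C, 1 N, 1 O.
Implicit hydrogens by atom environment:
  5 × C (aromatic): 1 H each → 5
  5 × C (aromatic): no H
  2 × C: 3 H each → 6
  1 × N: 2 H
  1 × O: no H
  Total hydrogens = 13.
Molecular formula: C12H13NO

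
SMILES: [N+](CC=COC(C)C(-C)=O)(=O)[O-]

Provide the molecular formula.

C7H11NO4

Heavy atoms from the SMILES: 7 C, 1 N, 4 O.
Implicit hydrogens by atom environment:
  3 × C: 1 H each → 3
  3 × O: no H
  2 × C: 3 H each → 6
  1 × C: 2 H
  1 × C: no H
  1 × N (charge +1): no H
  1 × O (charge -1): no H
  Total hydrogens = 11.
Molecular formula: C7H11NO4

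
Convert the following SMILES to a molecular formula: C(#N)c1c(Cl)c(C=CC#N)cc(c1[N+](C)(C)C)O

Heavy atoms from the SMILES: 13 C, 1 Cl, 3 N, 1 O.
Implicit hydrogens by atom environment:
  5 × C (aromatic): no H
  3 × C: 3 H each → 9
  2 × C: 1 H each → 2
  2 × C: no H
  2 × N: no H
  1 × C (aromatic): 1 H
  1 × Cl: no H
  1 × N (charge +1): no H
  1 × O: 1 H
  Total hydrogens = 13.
Net charge +1.
Molecular formula: C13H13ClN3O+

C13H13ClN3O+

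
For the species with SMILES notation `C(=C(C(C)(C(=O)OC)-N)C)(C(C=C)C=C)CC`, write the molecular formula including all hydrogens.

C14H23NO2

Heavy atoms from the SMILES: 14 C, 1 N, 2 O.
Implicit hydrogens by atom environment:
  4 × C: 3 H each → 12
  4 × C: no H
  3 × C: 2 H each → 6
  3 × C: 1 H each → 3
  2 × O: no H
  1 × N: 2 H
  Total hydrogens = 23.
Molecular formula: C14H23NO2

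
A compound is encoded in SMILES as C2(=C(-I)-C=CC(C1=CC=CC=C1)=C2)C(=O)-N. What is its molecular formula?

Heavy atoms from the SMILES: 13 C, 1 I, 1 N, 1 O.
Implicit hydrogens by atom environment:
  8 × C (aromatic): 1 H each → 8
  4 × C (aromatic): no H
  1 × C: no H
  1 × I: no H
  1 × N: 2 H
  1 × O: no H
  Total hydrogens = 10.
Molecular formula: C13H10INO

C13H10INO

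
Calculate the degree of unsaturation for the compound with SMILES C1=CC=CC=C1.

Molecular formula from the SMILES: C6H6.
DoU = (2C + 2 + N − H − X)/2 = (2·6 + 2 + 0 − 6 − 0)/2 = 8/2 = 4.
(Structurally: 1 ring(s) + 3 π bond(s) = 4.)

4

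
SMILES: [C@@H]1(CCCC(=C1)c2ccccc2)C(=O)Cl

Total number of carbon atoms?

The symbol for carbon appears 13 times in the SMILES. Lowercase c denotes aromatic carbon and counts toward C.

13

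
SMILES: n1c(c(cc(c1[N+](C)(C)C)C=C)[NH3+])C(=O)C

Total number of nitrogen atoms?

3

The symbol for nitrogen appears 3 times in the SMILES.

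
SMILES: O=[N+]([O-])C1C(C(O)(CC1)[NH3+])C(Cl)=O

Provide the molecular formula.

Heavy atoms from the SMILES: 6 C, 1 Cl, 2 N, 4 O.
Implicit hydrogens by atom environment:
  2 × C: 2 H each → 4
  2 × C: 1 H each → 2
  2 × C: no H
  2 × O: no H
  1 × Cl: no H
  1 × N (charge +1): 3 H
  1 × N (charge +1): no H
  1 × O: 1 H
  1 × O (charge -1): no H
  Total hydrogens = 10.
Net charge +1.
Molecular formula: C6H10ClN2O4+

C6H10ClN2O4+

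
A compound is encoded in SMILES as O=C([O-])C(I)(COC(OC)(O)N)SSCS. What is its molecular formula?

Heavy atoms from the SMILES: 6 C, 1 I, 1 N, 5 O, 3 S.
Implicit hydrogens by atom environment:
  3 × C: no H
  3 × O: no H
  2 × C: 2 H each → 4
  2 × S: no H
  1 × C: 3 H
  1 × I: no H
  1 × N: 2 H
  1 × O: 1 H
  1 × O (charge -1): no H
  1 × S: 1 H
  Total hydrogens = 11.
Net charge -1.
Molecular formula: C6H11INO5S3-

C6H11INO5S3-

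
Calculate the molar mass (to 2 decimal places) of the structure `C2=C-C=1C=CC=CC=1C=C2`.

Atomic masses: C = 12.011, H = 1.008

128.17

Molecular formula: C10H8.
M = 10×12.011 + 8×1.008 = 128.17 g/mol.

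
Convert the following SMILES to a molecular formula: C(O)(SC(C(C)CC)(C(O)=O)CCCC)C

Heavy atoms from the SMILES: 12 C, 3 O, 1 S.
Implicit hydrogens by atom environment:
  4 × C: 3 H each → 12
  4 × C: 2 H each → 8
  2 × C: 1 H each → 2
  2 × C: no H
  2 × O: 1 H each → 2
  1 × O: no H
  1 × S: no H
  Total hydrogens = 24.
Molecular formula: C12H24O3S

C12H24O3S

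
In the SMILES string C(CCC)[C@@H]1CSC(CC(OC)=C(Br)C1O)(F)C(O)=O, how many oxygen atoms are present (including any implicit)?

4

The symbol for oxygen appears 4 times in the SMILES.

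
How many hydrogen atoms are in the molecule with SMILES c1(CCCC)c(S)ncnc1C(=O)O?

Hydrogens are implicit in SMILES; fill each atom to its normal valence:
  3 × C: 2 H each → 6
  3 × C (aromatic): no H
  2 × N (aromatic): no H
  1 × C: 3 H
  1 × C (aromatic): 1 H
  1 × C: no H
  1 × O: 1 H
  1 × O: no H
  1 × S: 1 H
  Total hydrogens = 12.

12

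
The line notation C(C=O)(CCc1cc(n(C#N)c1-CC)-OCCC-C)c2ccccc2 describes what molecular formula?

Heavy atoms from the SMILES: 21 C, 2 N, 2 O.
Implicit hydrogens by atom environment:
  6 × C: 2 H each → 12
  6 × C (aromatic): 1 H each → 6
  4 × C (aromatic): no H
  2 × C: 3 H each → 6
  2 × C: 1 H each → 2
  2 × O: no H
  1 × C: no H
  1 × N (aromatic): no H
  1 × N: no H
  Total hydrogens = 26.
Molecular formula: C21H26N2O2

C21H26N2O2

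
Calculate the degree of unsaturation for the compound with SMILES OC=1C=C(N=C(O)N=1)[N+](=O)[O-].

5

Molecular formula from the SMILES: C4H3N3O4.
DoU = (2C + 2 + N − H − X)/2 = (2·4 + 2 + 3 − 3 − 0)/2 = 10/2 = 5.
(Structurally: 1 ring(s) + 4 π bond(s) = 5.)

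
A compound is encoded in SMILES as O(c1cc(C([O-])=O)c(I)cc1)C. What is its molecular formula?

C8H6IO3-

Heavy atoms from the SMILES: 8 C, 1 I, 3 O.
Implicit hydrogens by atom environment:
  3 × C (aromatic): 1 H each → 3
  3 × C (aromatic): no H
  2 × O: no H
  1 × C: 3 H
  1 × C: no H
  1 × I: no H
  1 × O (charge -1): no H
  Total hydrogens = 6.
Net charge -1.
Molecular formula: C8H6IO3-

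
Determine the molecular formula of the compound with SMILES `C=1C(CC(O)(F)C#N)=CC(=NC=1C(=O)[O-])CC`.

Heavy atoms from the SMILES: 11 C, 1 F, 2 N, 3 O.
Implicit hydrogens by atom environment:
  3 × C (aromatic): no H
  3 × C: no H
  2 × C: 2 H each → 4
  2 × C (aromatic): 1 H each → 2
  1 × C: 3 H
  1 × F: no H
  1 × N (aromatic): no H
  1 × N: no H
  1 × O: 1 H
  1 × O: no H
  1 × O (charge -1): no H
  Total hydrogens = 10.
Net charge -1.
Molecular formula: C11H10FN2O3-

C11H10FN2O3-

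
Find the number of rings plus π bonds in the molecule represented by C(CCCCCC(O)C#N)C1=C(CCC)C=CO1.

5

Molecular formula from the SMILES: C15H23NO2.
DoU = (2C + 2 + N − H − X)/2 = (2·15 + 2 + 1 − 23 − 0)/2 = 10/2 = 5.
(Structurally: 1 ring(s) + 4 π bond(s) = 5.)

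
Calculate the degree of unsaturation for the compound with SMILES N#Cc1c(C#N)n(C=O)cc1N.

Molecular formula from the SMILES: C7H4N4O.
DoU = (2C + 2 + N − H − X)/2 = (2·7 + 2 + 4 − 4 − 0)/2 = 16/2 = 8.
(Structurally: 1 ring(s) + 7 π bond(s) = 8.)

8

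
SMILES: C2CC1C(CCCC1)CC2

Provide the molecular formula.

C10H18

Heavy atoms from the SMILES: 10 C.
Implicit hydrogens by atom environment:
  8 × C: 2 H each → 16
  2 × C: 1 H each → 2
  Total hydrogens = 18.
Molecular formula: C10H18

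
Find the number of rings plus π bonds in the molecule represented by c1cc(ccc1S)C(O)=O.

Molecular formula from the SMILES: C7H6O2S.
DoU = (2C + 2 + N − H − X)/2 = (2·7 + 2 + 0 − 6 − 0)/2 = 10/2 = 5.
(Structurally: 1 ring(s) + 4 π bond(s) = 5.)

5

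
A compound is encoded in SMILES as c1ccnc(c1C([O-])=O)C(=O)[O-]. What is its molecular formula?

Heavy atoms from the SMILES: 7 C, 1 N, 4 O.
Implicit hydrogens by atom environment:
  3 × C (aromatic): 1 H each → 3
  2 × C (aromatic): no H
  2 × C: no H
  2 × O: no H
  2 × O (charge -1): no H
  1 × N (aromatic): no H
  Total hydrogens = 3.
Net charge -2.
Molecular formula: [C7H3NO4]2-

[C7H3NO4]2-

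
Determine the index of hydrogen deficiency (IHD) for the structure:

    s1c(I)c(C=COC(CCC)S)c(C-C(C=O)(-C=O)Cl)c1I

6

Molecular formula from the SMILES: C14H15ClI2O3S2.
DoU = (2C + 2 + N − H − X)/2 = (2·14 + 2 + 0 − 15 − 3)/2 = 12/2 = 6.
(Structurally: 1 ring(s) + 5 π bond(s) = 6.)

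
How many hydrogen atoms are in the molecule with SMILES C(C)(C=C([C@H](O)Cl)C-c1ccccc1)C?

Hydrogens are implicit in SMILES; fill each atom to its normal valence:
  5 × C (aromatic): 1 H each → 5
  3 × C: 1 H each → 3
  2 × C: 3 H each → 6
  1 × C: 2 H
  1 × C: no H
  1 × C (aromatic): no H
  1 × Cl: no H
  1 × O: 1 H
  Total hydrogens = 17.

17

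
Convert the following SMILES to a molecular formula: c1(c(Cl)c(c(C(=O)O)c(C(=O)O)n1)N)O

Heavy atoms from the SMILES: 7 C, 1 Cl, 2 N, 5 O.
Implicit hydrogens by atom environment:
  5 × C (aromatic): no H
  3 × O: 1 H each → 3
  2 × C: no H
  2 × O: no H
  1 × Cl: no H
  1 × N: 2 H
  1 × N (aromatic): no H
  Total hydrogens = 5.
Molecular formula: C7H5ClN2O5

C7H5ClN2O5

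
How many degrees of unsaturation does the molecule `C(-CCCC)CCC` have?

Molecular formula from the SMILES: C8H18.
DoU = (2C + 2 + N − H − X)/2 = (2·8 + 2 + 0 − 18 − 0)/2 = 0/2 = 0.
(Structurally: 0 ring(s) + 0 π bond(s) = 0.)

0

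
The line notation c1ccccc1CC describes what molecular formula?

Heavy atoms from the SMILES: 8 C.
Implicit hydrogens by atom environment:
  5 × C (aromatic): 1 H each → 5
  1 × C: 3 H
  1 × C: 2 H
  1 × C (aromatic): no H
  Total hydrogens = 10.
Molecular formula: C8H10

C8H10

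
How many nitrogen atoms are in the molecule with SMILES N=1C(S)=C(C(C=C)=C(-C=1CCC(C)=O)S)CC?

The symbol for nitrogen appears 1 time in the SMILES.

1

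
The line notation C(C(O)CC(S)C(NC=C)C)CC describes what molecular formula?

C10H21NOS

Heavy atoms from the SMILES: 10 C, 1 N, 1 O, 1 S.
Implicit hydrogens by atom environment:
  4 × C: 2 H each → 8
  4 × C: 1 H each → 4
  2 × C: 3 H each → 6
  1 × N: 1 H
  1 × O: 1 H
  1 × S: 1 H
  Total hydrogens = 21.
Molecular formula: C10H21NOS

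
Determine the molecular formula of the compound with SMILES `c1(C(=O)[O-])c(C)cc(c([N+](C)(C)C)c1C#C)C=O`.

C14H15NO3

Heavy atoms from the SMILES: 14 C, 1 N, 3 O.
Implicit hydrogens by atom environment:
  5 × C (aromatic): no H
  4 × C: 3 H each → 12
  2 × C: 1 H each → 2
  2 × C: no H
  2 × O: no H
  1 × C (aromatic): 1 H
  1 × N (charge +1): no H
  1 × O (charge -1): no H
  Total hydrogens = 15.
Molecular formula: C14H15NO3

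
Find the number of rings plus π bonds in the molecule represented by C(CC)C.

0

Molecular formula from the SMILES: C4H10.
DoU = (2C + 2 + N − H − X)/2 = (2·4 + 2 + 0 − 10 − 0)/2 = 0/2 = 0.
(Structurally: 0 ring(s) + 0 π bond(s) = 0.)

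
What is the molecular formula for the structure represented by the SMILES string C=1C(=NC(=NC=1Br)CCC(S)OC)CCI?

Heavy atoms from the SMILES: 1 Br, 10 C, 1 I, 2 N, 1 O, 1 S.
Implicit hydrogens by atom environment:
  4 × C: 2 H each → 8
  3 × C (aromatic): no H
  2 × N (aromatic): no H
  1 × Br: no H
  1 × C: 3 H
  1 × C (aromatic): 1 H
  1 × C: 1 H
  1 × I: no H
  1 × O: no H
  1 × S: 1 H
  Total hydrogens = 14.
Molecular formula: C10H14BrIN2OS

C10H14BrIN2OS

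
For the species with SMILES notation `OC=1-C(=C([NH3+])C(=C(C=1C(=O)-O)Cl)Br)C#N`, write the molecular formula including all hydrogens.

C8H5BrClN2O3+

Heavy atoms from the SMILES: 1 Br, 8 C, 1 Cl, 2 N, 3 O.
Implicit hydrogens by atom environment:
  6 × C (aromatic): no H
  2 × C: no H
  2 × O: 1 H each → 2
  1 × Br: no H
  1 × Cl: no H
  1 × N (charge +1): 3 H
  1 × N: no H
  1 × O: no H
  Total hydrogens = 5.
Net charge +1.
Molecular formula: C8H5BrClN2O3+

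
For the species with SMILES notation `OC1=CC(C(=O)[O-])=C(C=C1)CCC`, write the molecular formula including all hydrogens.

C10H11O3-

Heavy atoms from the SMILES: 10 C, 3 O.
Implicit hydrogens by atom environment:
  3 × C (aromatic): 1 H each → 3
  3 × C (aromatic): no H
  2 × C: 2 H each → 4
  1 × C: 3 H
  1 × C: no H
  1 × O: 1 H
  1 × O: no H
  1 × O (charge -1): no H
  Total hydrogens = 11.
Net charge -1.
Molecular formula: C10H11O3-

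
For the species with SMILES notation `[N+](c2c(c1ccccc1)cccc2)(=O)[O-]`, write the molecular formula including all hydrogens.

Heavy atoms from the SMILES: 12 C, 1 N, 2 O.
Implicit hydrogens by atom environment:
  9 × C (aromatic): 1 H each → 9
  3 × C (aromatic): no H
  1 × N (charge +1): no H
  1 × O: no H
  1 × O (charge -1): no H
  Total hydrogens = 9.
Molecular formula: C12H9NO2

C12H9NO2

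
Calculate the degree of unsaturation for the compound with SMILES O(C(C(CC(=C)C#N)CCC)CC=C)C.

Molecular formula from the SMILES: C13H21NO.
DoU = (2C + 2 + N − H − X)/2 = (2·13 + 2 + 1 − 21 − 0)/2 = 8/2 = 4.
(Structurally: 0 ring(s) + 4 π bond(s) = 4.)

4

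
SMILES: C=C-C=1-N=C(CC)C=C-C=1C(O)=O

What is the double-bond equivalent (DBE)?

Molecular formula from the SMILES: C10H11NO2.
DoU = (2C + 2 + N − H − X)/2 = (2·10 + 2 + 1 − 11 − 0)/2 = 12/2 = 6.
(Structurally: 1 ring(s) + 5 π bond(s) = 6.)

6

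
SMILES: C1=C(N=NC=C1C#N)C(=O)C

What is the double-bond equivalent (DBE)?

Molecular formula from the SMILES: C7H5N3O.
DoU = (2C + 2 + N − H − X)/2 = (2·7 + 2 + 3 − 5 − 0)/2 = 14/2 = 7.
(Structurally: 1 ring(s) + 6 π bond(s) = 7.)

7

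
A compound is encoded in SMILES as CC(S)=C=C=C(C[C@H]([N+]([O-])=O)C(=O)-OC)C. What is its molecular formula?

C10H13NO4S

Heavy atoms from the SMILES: 10 C, 1 N, 4 O, 1 S.
Implicit hydrogens by atom environment:
  5 × C: no H
  3 × C: 3 H each → 9
  3 × O: no H
  1 × C: 2 H
  1 × C: 1 H
  1 × N (charge +1): no H
  1 × O (charge -1): no H
  1 × S: 1 H
  Total hydrogens = 13.
Molecular formula: C10H13NO4S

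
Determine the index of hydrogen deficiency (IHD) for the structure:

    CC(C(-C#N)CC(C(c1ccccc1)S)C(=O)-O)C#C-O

Molecular formula from the SMILES: C16H17NO3S.
DoU = (2C + 2 + N − H − X)/2 = (2·16 + 2 + 1 − 17 − 0)/2 = 18/2 = 9.
(Structurally: 1 ring(s) + 8 π bond(s) = 9.)

9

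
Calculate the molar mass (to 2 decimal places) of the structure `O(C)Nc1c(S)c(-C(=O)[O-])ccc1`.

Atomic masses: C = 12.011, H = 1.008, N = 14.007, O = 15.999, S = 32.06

198.22

Molecular formula: C8H8NO3S-.
M = 8×12.011 + 8×1.008 + 1×14.007 + 3×15.999 + 1×32.06 = 198.22 g/mol.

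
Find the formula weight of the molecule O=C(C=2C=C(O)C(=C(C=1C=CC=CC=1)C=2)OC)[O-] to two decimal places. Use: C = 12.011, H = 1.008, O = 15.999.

Molecular formula: C14H11O4-.
M = 14×12.011 + 11×1.008 + 4×15.999 = 243.24 g/mol.

243.24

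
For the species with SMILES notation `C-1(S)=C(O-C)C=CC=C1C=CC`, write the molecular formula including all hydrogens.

C10H12OS

Heavy atoms from the SMILES: 10 C, 1 O, 1 S.
Implicit hydrogens by atom environment:
  3 × C (aromatic): 1 H each → 3
  3 × C (aromatic): no H
  2 × C: 3 H each → 6
  2 × C: 1 H each → 2
  1 × O: no H
  1 × S: 1 H
  Total hydrogens = 12.
Molecular formula: C10H12OS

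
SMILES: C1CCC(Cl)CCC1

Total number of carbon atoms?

The symbol for carbon appears 7 times in the SMILES. (Cl is a single chlorine, not C + l.)

7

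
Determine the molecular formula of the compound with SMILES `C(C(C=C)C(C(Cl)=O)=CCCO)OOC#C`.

Heavy atoms from the SMILES: 11 C, 1 Cl, 4 O.
Implicit hydrogens by atom environment:
  4 × C: 2 H each → 8
  4 × C: 1 H each → 4
  3 × C: no H
  3 × O: no H
  1 × Cl: no H
  1 × O: 1 H
  Total hydrogens = 13.
Molecular formula: C11H13ClO4

C11H13ClO4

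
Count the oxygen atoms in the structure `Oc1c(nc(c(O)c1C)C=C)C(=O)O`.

4

The symbol for oxygen appears 4 times in the SMILES.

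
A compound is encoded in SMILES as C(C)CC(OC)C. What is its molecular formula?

Heavy atoms from the SMILES: 6 C, 1 O.
Implicit hydrogens by atom environment:
  3 × C: 3 H each → 9
  2 × C: 2 H each → 4
  1 × C: 1 H
  1 × O: no H
  Total hydrogens = 14.
Molecular formula: C6H14O

C6H14O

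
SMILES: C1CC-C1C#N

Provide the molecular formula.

C5H7N

Heavy atoms from the SMILES: 5 C, 1 N.
Implicit hydrogens by atom environment:
  3 × C: 2 H each → 6
  1 × C: 1 H
  1 × C: no H
  1 × N: no H
  Total hydrogens = 7.
Molecular formula: C5H7N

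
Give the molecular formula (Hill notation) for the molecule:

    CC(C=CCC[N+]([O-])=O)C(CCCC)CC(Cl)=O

Heavy atoms from the SMILES: 13 C, 1 Cl, 1 N, 3 O.
Implicit hydrogens by atom environment:
  6 × C: 2 H each → 12
  4 × C: 1 H each → 4
  2 × C: 3 H each → 6
  2 × O: no H
  1 × C: no H
  1 × Cl: no H
  1 × N (charge +1): no H
  1 × O (charge -1): no H
  Total hydrogens = 22.
Molecular formula: C13H22ClNO3

C13H22ClNO3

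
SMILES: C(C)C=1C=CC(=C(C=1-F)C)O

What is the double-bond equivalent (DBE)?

Molecular formula from the SMILES: C9H11FO.
DoU = (2C + 2 + N − H − X)/2 = (2·9 + 2 + 0 − 11 − 1)/2 = 8/2 = 4.
(Structurally: 1 ring(s) + 3 π bond(s) = 4.)

4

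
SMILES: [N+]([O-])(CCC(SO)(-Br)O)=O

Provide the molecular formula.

C3H6BrNO4S

Heavy atoms from the SMILES: 1 Br, 3 C, 1 N, 4 O, 1 S.
Implicit hydrogens by atom environment:
  2 × C: 2 H each → 4
  2 × O: 1 H each → 2
  1 × Br: no H
  1 × C: no H
  1 × N (charge +1): no H
  1 × O: no H
  1 × O (charge -1): no H
  1 × S: no H
  Total hydrogens = 6.
Molecular formula: C3H6BrNO4S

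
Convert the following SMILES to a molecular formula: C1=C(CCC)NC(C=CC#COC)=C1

Heavy atoms from the SMILES: 12 C, 1 N, 1 O.
Implicit hydrogens by atom environment:
  2 × C: 3 H each → 6
  2 × C: 2 H each → 4
  2 × C (aromatic): 1 H each → 2
  2 × C: 1 H each → 2
  2 × C (aromatic): no H
  2 × C: no H
  1 × N (aromatic): 1 H
  1 × O: no H
  Total hydrogens = 15.
Molecular formula: C12H15NO

C12H15NO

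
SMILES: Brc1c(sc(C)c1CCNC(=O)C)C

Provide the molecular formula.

Heavy atoms from the SMILES: 1 Br, 10 C, 1 N, 1 O, 1 S.
Implicit hydrogens by atom environment:
  4 × C (aromatic): no H
  3 × C: 3 H each → 9
  2 × C: 2 H each → 4
  1 × Br: no H
  1 × C: no H
  1 × N: 1 H
  1 × O: no H
  1 × S (aromatic): no H
  Total hydrogens = 14.
Molecular formula: C10H14BrNOS

C10H14BrNOS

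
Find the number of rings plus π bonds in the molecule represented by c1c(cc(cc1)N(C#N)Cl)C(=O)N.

7

Molecular formula from the SMILES: C8H6ClN3O.
DoU = (2C + 2 + N − H − X)/2 = (2·8 + 2 + 3 − 6 − 1)/2 = 14/2 = 7.
(Structurally: 1 ring(s) + 6 π bond(s) = 7.)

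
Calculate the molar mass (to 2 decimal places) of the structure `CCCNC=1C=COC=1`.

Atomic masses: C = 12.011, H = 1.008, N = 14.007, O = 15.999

Molecular formula: C7H11NO.
M = 7×12.011 + 11×1.008 + 1×14.007 + 1×15.999 = 125.17 g/mol.

125.17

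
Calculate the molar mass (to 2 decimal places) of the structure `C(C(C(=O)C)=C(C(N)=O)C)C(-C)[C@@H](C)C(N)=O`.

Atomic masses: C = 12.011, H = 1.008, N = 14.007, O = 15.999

Molecular formula: C12H20N2O3.
M = 12×12.011 + 20×1.008 + 2×14.007 + 3×15.999 = 240.30 g/mol.

240.30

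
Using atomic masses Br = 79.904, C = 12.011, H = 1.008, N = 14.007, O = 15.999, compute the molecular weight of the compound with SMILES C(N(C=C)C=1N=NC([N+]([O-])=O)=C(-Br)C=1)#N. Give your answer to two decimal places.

Molecular formula: C7H4BrN5O2.
M = 1×79.904 + 7×12.011 + 4×1.008 + 5×14.007 + 2×15.999 = 270.05 g/mol.

270.05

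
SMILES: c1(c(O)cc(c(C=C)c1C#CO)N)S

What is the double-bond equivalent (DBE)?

7

Molecular formula from the SMILES: C10H9NO2S.
DoU = (2C + 2 + N − H − X)/2 = (2·10 + 2 + 1 − 9 − 0)/2 = 14/2 = 7.
(Structurally: 1 ring(s) + 6 π bond(s) = 7.)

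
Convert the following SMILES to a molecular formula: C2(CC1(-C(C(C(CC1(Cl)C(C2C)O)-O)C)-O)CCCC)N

Heavy atoms from the SMILES: 16 C, 1 Cl, 1 N, 3 O.
Implicit hydrogens by atom environment:
  6 × C: 1 H each → 6
  5 × C: 2 H each → 10
  3 × C: 3 H each → 9
  3 × O: 1 H each → 3
  2 × C: no H
  1 × Cl: no H
  1 × N: 2 H
  Total hydrogens = 30.
Molecular formula: C16H30ClNO3

C16H30ClNO3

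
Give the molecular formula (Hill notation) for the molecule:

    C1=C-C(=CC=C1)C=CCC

C10H12

Heavy atoms from the SMILES: 10 C.
Implicit hydrogens by atom environment:
  5 × C (aromatic): 1 H each → 5
  2 × C: 1 H each → 2
  1 × C: 3 H
  1 × C: 2 H
  1 × C (aromatic): no H
  Total hydrogens = 12.
Molecular formula: C10H12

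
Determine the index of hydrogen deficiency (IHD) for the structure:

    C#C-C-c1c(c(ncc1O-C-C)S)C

Molecular formula from the SMILES: C11H13NOS.
DoU = (2C + 2 + N − H − X)/2 = (2·11 + 2 + 1 − 13 − 0)/2 = 12/2 = 6.
(Structurally: 1 ring(s) + 5 π bond(s) = 6.)

6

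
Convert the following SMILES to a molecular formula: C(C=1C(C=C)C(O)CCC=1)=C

Heavy atoms from the SMILES: 10 C, 1 O.
Implicit hydrogens by atom environment:
  5 × C: 1 H each → 5
  4 × C: 2 H each → 8
  1 × C: no H
  1 × O: 1 H
  Total hydrogens = 14.
Molecular formula: C10H14O

C10H14O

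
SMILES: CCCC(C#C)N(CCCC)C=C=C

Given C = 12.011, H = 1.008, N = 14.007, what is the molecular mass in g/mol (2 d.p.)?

191.32

Molecular formula: C13H21N.
M = 13×12.011 + 21×1.008 + 1×14.007 = 191.32 g/mol.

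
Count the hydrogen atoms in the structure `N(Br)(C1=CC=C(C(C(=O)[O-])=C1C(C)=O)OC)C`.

Hydrogens are implicit in SMILES; fill each atom to its normal valence:
  4 × C (aromatic): no H
  3 × C: 3 H each → 9
  3 × O: no H
  2 × C (aromatic): 1 H each → 2
  2 × C: no H
  1 × Br: no H
  1 × N: no H
  1 × O (charge -1): no H
  Total hydrogens = 11.

11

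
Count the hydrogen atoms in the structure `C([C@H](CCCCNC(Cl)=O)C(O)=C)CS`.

18

Hydrogens are implicit in SMILES; fill each atom to its normal valence:
  7 × C: 2 H each → 14
  2 × C: no H
  1 × C: 1 H
  1 × Cl: no H
  1 × N: 1 H
  1 × O: 1 H
  1 × O: no H
  1 × S: 1 H
  Total hydrogens = 18.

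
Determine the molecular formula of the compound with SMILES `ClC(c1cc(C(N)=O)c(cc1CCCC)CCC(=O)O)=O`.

C15H18ClNO4

Heavy atoms from the SMILES: 15 C, 1 Cl, 1 N, 4 O.
Implicit hydrogens by atom environment:
  5 × C: 2 H each → 10
  4 × C (aromatic): no H
  3 × C: no H
  3 × O: no H
  2 × C (aromatic): 1 H each → 2
  1 × C: 3 H
  1 × Cl: no H
  1 × N: 2 H
  1 × O: 1 H
  Total hydrogens = 18.
Molecular formula: C15H18ClNO4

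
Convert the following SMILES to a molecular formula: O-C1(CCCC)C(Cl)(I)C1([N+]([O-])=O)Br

Heavy atoms from the SMILES: 1 Br, 7 C, 1 Cl, 1 I, 1 N, 3 O.
Implicit hydrogens by atom environment:
  3 × C: 2 H each → 6
  3 × C: no H
  1 × Br: no H
  1 × C: 3 H
  1 × Cl: no H
  1 × I: no H
  1 × N (charge +1): no H
  1 × O: 1 H
  1 × O: no H
  1 × O (charge -1): no H
  Total hydrogens = 10.
Molecular formula: C7H10BrClINO3

C7H10BrClINO3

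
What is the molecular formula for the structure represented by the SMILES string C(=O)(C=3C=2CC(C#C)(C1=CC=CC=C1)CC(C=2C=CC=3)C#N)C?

C21H17NO

Heavy atoms from the SMILES: 21 C, 1 N, 1 O.
Implicit hydrogens by atom environment:
  8 × C (aromatic): 1 H each → 8
  4 × C (aromatic): no H
  4 × C: no H
  2 × C: 2 H each → 4
  2 × C: 1 H each → 2
  1 × C: 3 H
  1 × N: no H
  1 × O: no H
  Total hydrogens = 17.
Molecular formula: C21H17NO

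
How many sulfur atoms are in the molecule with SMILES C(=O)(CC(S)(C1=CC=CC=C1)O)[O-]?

The symbol for sulfur appears 1 time in the SMILES.

1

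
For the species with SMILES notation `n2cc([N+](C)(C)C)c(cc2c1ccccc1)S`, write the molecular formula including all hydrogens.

C14H17N2S+

Heavy atoms from the SMILES: 14 C, 2 N, 1 S.
Implicit hydrogens by atom environment:
  7 × C (aromatic): 1 H each → 7
  4 × C (aromatic): no H
  3 × C: 3 H each → 9
  1 × N (aromatic): no H
  1 × N (charge +1): no H
  1 × S: 1 H
  Total hydrogens = 17.
Net charge +1.
Molecular formula: C14H17N2S+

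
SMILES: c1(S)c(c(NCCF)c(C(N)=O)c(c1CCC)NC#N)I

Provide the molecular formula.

Heavy atoms from the SMILES: 13 C, 1 F, 1 I, 4 N, 1 O, 1 S.
Implicit hydrogens by atom environment:
  6 × C (aromatic): no H
  4 × C: 2 H each → 8
  2 × C: no H
  2 × N: 1 H each → 2
  1 × C: 3 H
  1 × F: no H
  1 × I: no H
  1 × N: 2 H
  1 × N: no H
  1 × O: no H
  1 × S: 1 H
  Total hydrogens = 16.
Molecular formula: C13H16FIN4OS

C13H16FIN4OS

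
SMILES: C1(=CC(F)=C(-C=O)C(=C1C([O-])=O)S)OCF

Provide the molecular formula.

Heavy atoms from the SMILES: 9 C, 2 F, 4 O, 1 S.
Implicit hydrogens by atom environment:
  5 × C (aromatic): no H
  3 × O: no H
  2 × F: no H
  1 × C: 2 H
  1 × C (aromatic): 1 H
  1 × C: 1 H
  1 × C: no H
  1 × O (charge -1): no H
  1 × S: 1 H
  Total hydrogens = 5.
Net charge -1.
Molecular formula: C9H5F2O4S-

C9H5F2O4S-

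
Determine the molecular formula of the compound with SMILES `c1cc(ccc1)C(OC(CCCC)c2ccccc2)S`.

Heavy atoms from the SMILES: 18 C, 1 O, 1 S.
Implicit hydrogens by atom environment:
  10 × C (aromatic): 1 H each → 10
  3 × C: 2 H each → 6
  2 × C: 1 H each → 2
  2 × C (aromatic): no H
  1 × C: 3 H
  1 × O: no H
  1 × S: 1 H
  Total hydrogens = 22.
Molecular formula: C18H22OS

C18H22OS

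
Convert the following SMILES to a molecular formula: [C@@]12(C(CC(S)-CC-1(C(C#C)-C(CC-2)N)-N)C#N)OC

Heavy atoms from the SMILES: 14 C, 3 N, 1 O, 1 S.
Implicit hydrogens by atom environment:
  5 × C: 1 H each → 5
  4 × C: 2 H each → 8
  4 × C: no H
  2 × N: 2 H each → 4
  1 × C: 3 H
  1 × N: no H
  1 × O: no H
  1 × S: 1 H
  Total hydrogens = 21.
Molecular formula: C14H21N3OS

C14H21N3OS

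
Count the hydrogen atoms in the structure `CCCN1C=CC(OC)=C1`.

Hydrogens are implicit in SMILES; fill each atom to its normal valence:
  3 × C (aromatic): 1 H each → 3
  2 × C: 3 H each → 6
  2 × C: 2 H each → 4
  1 × C (aromatic): no H
  1 × N (aromatic): no H
  1 × O: no H
  Total hydrogens = 13.

13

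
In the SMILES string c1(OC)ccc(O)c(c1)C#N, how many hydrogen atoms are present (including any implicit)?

7

Hydrogens are implicit in SMILES; fill each atom to its normal valence:
  3 × C (aromatic): 1 H each → 3
  3 × C (aromatic): no H
  1 × C: 3 H
  1 × C: no H
  1 × N: no H
  1 × O: 1 H
  1 × O: no H
  Total hydrogens = 7.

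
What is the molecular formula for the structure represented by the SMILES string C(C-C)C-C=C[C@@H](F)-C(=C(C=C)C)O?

C12H19FO

Heavy atoms from the SMILES: 12 C, 1 F, 1 O.
Implicit hydrogens by atom environment:
  4 × C: 2 H each → 8
  4 × C: 1 H each → 4
  2 × C: 3 H each → 6
  2 × C: no H
  1 × F: no H
  1 × O: 1 H
  Total hydrogens = 19.
Molecular formula: C12H19FO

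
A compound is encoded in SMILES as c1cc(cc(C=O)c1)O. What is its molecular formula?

Heavy atoms from the SMILES: 7 C, 2 O.
Implicit hydrogens by atom environment:
  4 × C (aromatic): 1 H each → 4
  2 × C (aromatic): no H
  1 × C: 1 H
  1 × O: 1 H
  1 × O: no H
  Total hydrogens = 6.
Molecular formula: C7H6O2

C7H6O2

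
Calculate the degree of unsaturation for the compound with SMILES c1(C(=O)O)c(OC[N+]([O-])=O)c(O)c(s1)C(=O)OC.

6

Molecular formula from the SMILES: C8H7NO8S.
DoU = (2C + 2 + N − H − X)/2 = (2·8 + 2 + 1 − 7 − 0)/2 = 12/2 = 6.
(Structurally: 1 ring(s) + 5 π bond(s) = 6.)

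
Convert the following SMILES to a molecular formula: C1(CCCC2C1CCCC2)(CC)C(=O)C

Heavy atoms from the SMILES: 14 C, 1 O.
Implicit hydrogens by atom environment:
  8 × C: 2 H each → 16
  2 × C: 3 H each → 6
  2 × C: 1 H each → 2
  2 × C: no H
  1 × O: no H
  Total hydrogens = 24.
Molecular formula: C14H24O

C14H24O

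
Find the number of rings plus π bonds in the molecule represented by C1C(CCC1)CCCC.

Molecular formula from the SMILES: C9H18.
DoU = (2C + 2 + N − H − X)/2 = (2·9 + 2 + 0 − 18 − 0)/2 = 2/2 = 1.
(Structurally: 1 ring(s) + 0 π bond(s) = 1.)

1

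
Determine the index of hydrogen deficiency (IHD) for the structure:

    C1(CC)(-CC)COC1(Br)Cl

Molecular formula from the SMILES: C7H12BrClO.
DoU = (2C + 2 + N − H − X)/2 = (2·7 + 2 + 0 − 12 − 2)/2 = 2/2 = 1.
(Structurally: 1 ring(s) + 0 π bond(s) = 1.)

1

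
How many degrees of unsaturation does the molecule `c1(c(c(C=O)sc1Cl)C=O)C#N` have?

7

Molecular formula from the SMILES: C7H2ClNO2S.
DoU = (2C + 2 + N − H − X)/2 = (2·7 + 2 + 1 − 2 − 1)/2 = 14/2 = 7.
(Structurally: 1 ring(s) + 6 π bond(s) = 7.)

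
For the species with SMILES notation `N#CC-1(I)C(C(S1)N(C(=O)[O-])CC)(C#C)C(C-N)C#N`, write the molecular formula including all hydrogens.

Heavy atoms from the SMILES: 12 C, 1 I, 4 N, 2 O, 1 S.
Implicit hydrogens by atom environment:
  6 × C: no H
  3 × C: 1 H each → 3
  3 × N: no H
  2 × C: 2 H each → 4
  1 × C: 3 H
  1 × I: no H
  1 × N: 2 H
  1 × O: no H
  1 × O (charge -1): no H
  1 × S: no H
  Total hydrogens = 12.
Net charge -1.
Molecular formula: C12H12IN4O2S-

C12H12IN4O2S-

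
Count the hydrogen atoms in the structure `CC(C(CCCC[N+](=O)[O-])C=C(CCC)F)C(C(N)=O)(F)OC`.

26

Hydrogens are implicit in SMILES; fill each atom to its normal valence:
  6 × C: 2 H each → 12
  3 × C: 3 H each → 9
  3 × C: 1 H each → 3
  3 × C: no H
  3 × O: no H
  2 × F: no H
  1 × N: 2 H
  1 × N (charge +1): no H
  1 × O (charge -1): no H
  Total hydrogens = 26.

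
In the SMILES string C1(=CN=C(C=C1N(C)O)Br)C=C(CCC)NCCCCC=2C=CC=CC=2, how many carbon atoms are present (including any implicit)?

21

The symbol for carbon appears 21 times in the SMILES.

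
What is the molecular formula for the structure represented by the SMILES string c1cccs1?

C4H4S

Heavy atoms from the SMILES: 4 C, 1 S.
Implicit hydrogens by atom environment:
  4 × C (aromatic): 1 H each → 4
  1 × S (aromatic): no H
  Total hydrogens = 4.
Molecular formula: C4H4S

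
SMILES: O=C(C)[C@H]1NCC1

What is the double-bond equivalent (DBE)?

2

Molecular formula from the SMILES: C5H9NO.
DoU = (2C + 2 + N − H − X)/2 = (2·5 + 2 + 1 − 9 − 0)/2 = 4/2 = 2.
(Structurally: 1 ring(s) + 1 π bond(s) = 2.)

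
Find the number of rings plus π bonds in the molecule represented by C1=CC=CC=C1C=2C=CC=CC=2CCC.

Molecular formula from the SMILES: C15H16.
DoU = (2C + 2 + N − H − X)/2 = (2·15 + 2 + 0 − 16 − 0)/2 = 16/2 = 8.
(Structurally: 2 ring(s) + 6 π bond(s) = 8.)

8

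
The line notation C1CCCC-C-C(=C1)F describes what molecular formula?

C8H13F

Heavy atoms from the SMILES: 8 C, 1 F.
Implicit hydrogens by atom environment:
  6 × C: 2 H each → 12
  1 × C: 1 H
  1 × C: no H
  1 × F: no H
  Total hydrogens = 13.
Molecular formula: C8H13F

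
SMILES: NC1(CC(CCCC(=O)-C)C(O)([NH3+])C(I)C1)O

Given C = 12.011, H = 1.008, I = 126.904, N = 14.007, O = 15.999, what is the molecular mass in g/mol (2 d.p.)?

Molecular formula: C11H22IN2O3+.
M = 11×12.011 + 22×1.008 + 1×126.904 + 2×14.007 + 3×15.999 = 357.21 g/mol.

357.21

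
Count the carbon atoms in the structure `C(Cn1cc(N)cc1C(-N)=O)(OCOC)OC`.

10

The symbol for carbon appears 10 times in the SMILES. Lowercase c denotes aromatic carbon and counts toward C.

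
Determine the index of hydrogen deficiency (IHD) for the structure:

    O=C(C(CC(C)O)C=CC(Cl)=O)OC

3

Molecular formula from the SMILES: C9H13ClO4.
DoU = (2C + 2 + N − H − X)/2 = (2·9 + 2 + 0 − 13 − 1)/2 = 6/2 = 3.
(Structurally: 0 ring(s) + 3 π bond(s) = 3.)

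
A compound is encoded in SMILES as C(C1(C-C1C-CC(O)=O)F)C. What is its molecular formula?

Heavy atoms from the SMILES: 8 C, 1 F, 2 O.
Implicit hydrogens by atom environment:
  4 × C: 2 H each → 8
  2 × C: no H
  1 × C: 3 H
  1 × C: 1 H
  1 × F: no H
  1 × O: 1 H
  1 × O: no H
  Total hydrogens = 13.
Molecular formula: C8H13FO2

C8H13FO2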